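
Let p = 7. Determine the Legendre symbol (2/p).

1

Euler's criterion: (2/7) ≡ 2^3 (mod 7).
2^2 ≡ 4 (mod 7)
2^3 = 2^(2+1) ≡ 1 (mod 7).
Result is 1, so (2/7) = 1.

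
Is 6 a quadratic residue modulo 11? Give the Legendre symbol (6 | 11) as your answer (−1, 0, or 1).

Euler's criterion: (6/11) ≡ 6^5 (mod 11).
6^2 ≡ 3 (mod 11)
6^4 ≡ 9 (mod 11)
6^5 = 6^(4+1) ≡ 10 (mod 11).
Result is 10 ≡ −1, so (6/11) = −1.

-1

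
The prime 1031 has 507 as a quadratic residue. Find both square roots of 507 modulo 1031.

Since 1031 ≡ 3 (mod 4), a square root of 507 is 507^((1031+1)/4) = 507^258 mod 1031.
Repeated squaring: 507^2≡330, 507^4≡645, 507^8≡532, 507^16≡530, 507^32≡468, 507^64≡452, 507^128≡166, 507^256≡750 (mod 1031).
507^258 = 507^(256+2) ≡ 60 (mod 1031).
Check: 60² = 3600 ≡ 507 (mod 1031). The two roots are 60 and 971.

60, 971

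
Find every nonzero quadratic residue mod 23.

1, 2, 3, 4, 6, 8, 9, 12, 13, 16, 18

Square k = 1,…,11 (k and 23−k give the same square):
1²=1, 2²=4, 3²=9, 4²=16, 5²≡2, 6²≡13, 7²≡3, 8²≡18, 9²≡12, 10²≡8, 11²≡6 (mod 23).
So the quadratic residues mod 23 are {1, 2, 3, 4, 6, 8, 9, 12, 13, 16, 18}.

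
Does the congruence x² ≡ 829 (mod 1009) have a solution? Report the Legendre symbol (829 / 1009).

1

Reciprocity: 829 ≡ 1 and 1009 ≡ 1 (mod 4), so (829/1009) = +(1009/829).
Reduce top mod 829: now compute (180/829).
Pull out 2^2: since 829 ≡ 5 (mod 8), (2/829) = -1, so (2/829)^2 = +1.
Reciprocity: 45 ≡ 1 and 829 ≡ 1 (mod 4), so (45/829) = +(829/45).
Reduce top mod 45: now compute (19/45).
Reciprocity: 19 ≡ 3 and 45 ≡ 1 (mod 4), so (19/45) = +(45/19).
Reduce top mod 19: now compute (7/19).
Reciprocity: 7 ≡ 3 and 19 ≡ 3 (mod 4), so (7/19) = −(19/7).
Reduce top mod 7: now compute (5/7).
Reciprocity: 5 ≡ 1 and 7 ≡ 3 (mod 4), so (5/7) = +(7/5).
Reduce top mod 5: now compute (2/5).
Pull out 2: since 5 ≡ 5 (mod 8), (2/5) = -1.
Reached (1/5) = 1. Collecting the sign flips along the way, the symbol is +1.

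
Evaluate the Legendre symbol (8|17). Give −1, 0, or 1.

Euler's criterion: (8/17) ≡ 8^8 (mod 17).
8^2 ≡ 13 (mod 17)
8^4 ≡ 16 (mod 17)
8^8 ≡ 1 (mod 17)
8^8 = 8^(8) ≡ 1 (mod 17).
Result is 1, so (8/17) = 1.

1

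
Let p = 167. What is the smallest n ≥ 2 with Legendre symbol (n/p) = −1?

(2/167) = +1, so 2 is a residue.
(3/167) = +1, so 3 is a residue.
(4/167) = +1, so 4 is a residue.
(5/167) = −1, so 5 is the smallest positive non-residue mod 167.

5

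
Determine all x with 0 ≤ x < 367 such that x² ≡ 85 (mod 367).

67, 300

Since 367 ≡ 3 (mod 4), a square root of 85 is 85^((367+1)/4) = 85^92 mod 367.
Repeated squaring: 85^2≡252, 85^4≡13, 85^8≡169, 85^16≡302, 85^32≡188, 85^64≡112 (mod 367).
85^92 = 85^(64+16+8+4) ≡ 67 (mod 367).
Check: 67² = 4489 ≡ 85 (mod 367). The two roots are 67 and 300.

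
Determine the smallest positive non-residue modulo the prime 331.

(2/331) = −1, so 2 is the smallest positive non-residue mod 331.

2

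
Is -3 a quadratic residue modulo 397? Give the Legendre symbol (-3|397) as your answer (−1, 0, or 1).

1

First reduce: -3 ≡ 394 (mod 397).
Pull out 2: since 397 ≡ 5 (mod 8), (2/397) = -1.
Reciprocity: 197 ≡ 1 and 397 ≡ 1 (mod 4), so (197/397) = +(397/197).
Reduce top mod 197: now compute (3/197).
Reciprocity: 3 ≡ 3 and 197 ≡ 1 (mod 4), so (3/197) = +(197/3).
Reduce top mod 3: now compute (2/3).
Pull out 2: since 3 ≡ 3 (mod 8), (2/3) = -1.
Reached (1/3) = 1. Collecting the sign flips along the way, the symbol is +1.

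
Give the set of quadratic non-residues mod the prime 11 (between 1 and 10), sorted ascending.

2,6,7,8,10

Square k = 1,…,5 (k and 11−k give the same square):
1²=1, 2²=4, 3²=9, 4²≡5, 5²≡3 (mod 11).
The residues are {1, 3, 4, 5, 9}; the non-residues are the remaining 5 nonzero classes.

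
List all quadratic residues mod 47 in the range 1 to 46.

Square k = 1,…,23 (k and 47−k give the same square):
1²=1, 2²=4, 3²=9, 4²=16, 5²=25, 6²=36, 7²≡2, 8²≡17, 9²≡34, 10²≡6, 11²≡27, 12²≡3, 13²≡28, 14²≡8, 15²≡37, 16²≡21, 17²≡7, 18²≡42, 19²≡32, 20²≡24, 21²≡18, 22²≡14, 23²≡12 (mod 47).
So the quadratic residues mod 47 are {1, 2, 3, 4, 6, 7, 8, 9, 12, 14, 16, 17, 18, 21, 24, 25, 27, 28, 32, 34, 36, 37, 42}.

1 2 3 4 6 7 8 9 12 14 16 17 18 21 24 25 27 28 32 34 36 37 42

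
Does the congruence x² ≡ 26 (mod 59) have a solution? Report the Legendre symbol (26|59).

1

Euler's criterion: (26/59) ≡ 26^29 (mod 59).
26^2 ≡ 27 (mod 59)
26^4 ≡ 21 (mod 59)
26^8 ≡ 28 (mod 59)
26^16 ≡ 17 (mod 59)
26^29 = 26^(16+8+4+1) ≡ 1 (mod 59).
Result is 1, so (26/59) = 1.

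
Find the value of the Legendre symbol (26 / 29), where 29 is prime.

-1

Euler's criterion: (26/29) ≡ 26^14 (mod 29).
26^2 ≡ 9 (mod 29)
26^4 ≡ 23 (mod 29)
26^8 ≡ 7 (mod 29)
26^14 = 26^(8+4+2) ≡ 28 (mod 29).
Result is 28 ≡ −1, so (26/29) = −1.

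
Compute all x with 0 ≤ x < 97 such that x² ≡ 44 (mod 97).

97 ≡ 1 (mod 4), so we find a root by search.
Trying successive values, 23² = 529 ≡ 44 (mod 97). The other root is 97 − 23 = 74.

23, 74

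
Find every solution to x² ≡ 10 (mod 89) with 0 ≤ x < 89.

89 ≡ 1 (mod 4), so we find a root by search.
Trying successive values, 30² = 900 ≡ 10 (mod 89). The other root is 89 − 30 = 59.

30, 59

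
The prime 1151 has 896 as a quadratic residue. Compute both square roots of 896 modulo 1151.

Since 1151 ≡ 3 (mod 4), a square root of 896 is 896^((1151+1)/4) = 896^288 mod 1151.
Repeated squaring: 896^2≡569, 896^4≡330, 896^8≡706, 896^16≡53, 896^32≡507, 896^64≡376, 896^128≡954, 896^256≡826 (mod 1151).
896^288 = 896^(256+32) ≡ 969 (mod 1151).
Check: 969² = 938961 ≡ 896 (mod 1151). The two roots are 182 and 969.

182, 969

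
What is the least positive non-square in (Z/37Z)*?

(2/37) = −1, so 2 is the smallest positive non-residue mod 37.

2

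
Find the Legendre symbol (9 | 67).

1

Euler's criterion: (9/67) ≡ 9^33 (mod 67).
9^2 ≡ 14 (mod 67)
9^4 ≡ 62 (mod 67)
9^8 ≡ 25 (mod 67)
9^16 ≡ 22 (mod 67)
9^32 ≡ 15 (mod 67)
9^33 = 9^(32+1) ≡ 1 (mod 67).
Result is 1, so (9/67) = 1.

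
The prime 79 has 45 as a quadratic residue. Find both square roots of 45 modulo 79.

19, 60

Since 79 ≡ 3 (mod 4), a square root of 45 is 45^((79+1)/4) = 45^20 mod 79.
Repeated squaring: 45^2≡50, 45^4≡51, 45^8≡73, 45^16≡36 (mod 79).
45^20 = 45^(16+4) ≡ 19 (mod 79).
Check: 19² = 361 ≡ 45 (mod 79). The two roots are 19 and 60.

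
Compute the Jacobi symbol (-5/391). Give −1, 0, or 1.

-1

First reduce: -5 ≡ 386 (mod 391).
Pull out 2: since 391 ≡ 7 (mod 8), (2/391) = +1.
Reciprocity: 193 ≡ 1 and 391 ≡ 3 (mod 4), so (193/391) = +(391/193).
Reduce top mod 193: now compute (5/193).
Reciprocity: 5 ≡ 1 and 193 ≡ 1 (mod 4), so (5/193) = +(193/5).
Reduce top mod 5: now compute (3/5).
Reciprocity: 3 ≡ 3 and 5 ≡ 1 (mod 4), so (3/5) = +(5/3).
Reduce top mod 3: now compute (2/3).
Pull out 2: since 3 ≡ 3 (mod 8), (2/3) = -1.
Reached (1/3) = 1. Collecting the sign flips along the way, the symbol is -1.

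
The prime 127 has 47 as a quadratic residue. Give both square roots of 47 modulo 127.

Since 127 ≡ 3 (mod 4), a square root of 47 is 47^((127+1)/4) = 47^32 mod 127.
Repeated squaring: 47^2≡50, 47^4≡87, 47^8≡76, 47^16≡61, 47^32≡38 (mod 127).
47^32 = 47^(32) ≡ 38 (mod 127).
Check: 38² = 1444 ≡ 47 (mod 127). The two roots are 38 and 89.

38, 89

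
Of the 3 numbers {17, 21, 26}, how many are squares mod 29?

(17/29) = -1 → non-residue.
(21/29) = -1 → non-residue.
(26/29) = -1 → non-residue.
Total quadratic residues among the 3: 0.

0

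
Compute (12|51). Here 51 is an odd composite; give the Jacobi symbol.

Pull out 2^2: since 51 ≡ 3 (mod 8), (2/51) = -1, so (2/51)^2 = +1.
Reciprocity: 3 ≡ 3 and 51 ≡ 3 (mod 4), so (3/51) = −(51/3).
Reduce top mod 3: now compute (0/3).
Top reduces to 0: gcd > 1, so the symbol is 0.

0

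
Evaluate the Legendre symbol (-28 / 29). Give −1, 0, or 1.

First reduce: -28 ≡ 1 (mod 29).
Reached (1/29) = 1. Collecting the sign flips along the way, the symbol is +1.

1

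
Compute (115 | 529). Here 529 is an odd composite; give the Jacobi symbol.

0

Reciprocity: 115 ≡ 3 and 529 ≡ 1 (mod 4), so (115/529) = +(529/115).
Reduce top mod 115: now compute (69/115).
Reciprocity: 69 ≡ 1 and 115 ≡ 3 (mod 4), so (69/115) = +(115/69).
Reduce top mod 69: now compute (46/69).
Pull out 2: since 69 ≡ 5 (mod 8), (2/69) = -1.
Reciprocity: 23 ≡ 3 and 69 ≡ 1 (mod 4), so (23/69) = +(69/23).
Reduce top mod 23: now compute (0/23).
Top reduces to 0: gcd > 1, so the symbol is 0.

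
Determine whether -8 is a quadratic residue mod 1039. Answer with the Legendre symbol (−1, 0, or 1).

Euler's criterion: (-8/1039) ≡ 1031^519 (mod 1039).
1031^2 ≡ 64 (mod 1039)
1031^4 ≡ 979 (mod 1039)
1031^8 ≡ 483 (mod 1039)
1031^16 ≡ 553 (mod 1039)
1031^32 ≡ 343 (mod 1039)
1031^64 ≡ 242 (mod 1039)
1031^128 ≡ 380 (mod 1039)
1031^256 ≡ 1018 (mod 1039)
1031^512 ≡ 441 (mod 1039)
1031^519 = 1031^(512+4+2+1) ≡ 1038 (mod 1039).
Result is 1038 ≡ −1, so (-8/1039) = −1.

-1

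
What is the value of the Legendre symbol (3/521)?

Reciprocity: 3 ≡ 3 and 521 ≡ 1 (mod 4), so (3/521) = +(521/3).
Reduce top mod 3: now compute (2/3).
Pull out 2: since 3 ≡ 3 (mod 8), (2/3) = -1.
Reached (1/3) = 1. Collecting the sign flips along the way, the symbol is -1.

-1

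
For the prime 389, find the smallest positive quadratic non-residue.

(2/389) = −1, so 2 is the smallest positive non-residue mod 389.

2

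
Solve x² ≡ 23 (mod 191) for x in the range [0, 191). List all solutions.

65, 126

Since 191 ≡ 3 (mod 4), a square root of 23 is 23^((191+1)/4) = 23^48 mod 191.
Repeated squaring: 23^2≡147, 23^4≡26, 23^8≡103, 23^16≡104, 23^32≡120 (mod 191).
23^48 = 23^(32+16) ≡ 65 (mod 191).
Check: 65² = 4225 ≡ 23 (mod 191). The two roots are 65 and 126.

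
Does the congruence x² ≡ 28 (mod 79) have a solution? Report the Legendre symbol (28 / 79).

-1

Euler's criterion: (28/79) ≡ 28^39 (mod 79).
28^2 ≡ 73 (mod 79)
28^4 ≡ 36 (mod 79)
28^8 ≡ 32 (mod 79)
28^16 ≡ 76 (mod 79)
28^32 ≡ 9 (mod 79)
28^39 = 28^(32+4+2+1) ≡ 78 (mod 79).
Result is 78 ≡ −1, so (28/79) = −1.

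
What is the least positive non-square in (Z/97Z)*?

5

(2/97) = +1, so 2 is a residue.
(3/97) = +1, so 3 is a residue.
(4/97) = +1, so 4 is a residue.
(5/97) = −1, so 5 is the smallest positive non-residue mod 97.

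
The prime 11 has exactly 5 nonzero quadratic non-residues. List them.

2, 6, 7, 8, 10

Square k = 1,…,5 (k and 11−k give the same square):
1²=1, 2²=4, 3²=9, 4²≡5, 5²≡3 (mod 11).
The residues are {1, 3, 4, 5, 9}; the non-residues are the remaining 5 nonzero classes.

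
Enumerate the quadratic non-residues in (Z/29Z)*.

2 3 8 10 11 12 14 15 17 18 19 21 26 27

Square k = 1,…,14 (k and 29−k give the same square):
1²=1, 2²=4, 3²=9, 4²=16, 5²=25, 6²≡7, 7²≡20, 8²≡6, 9²≡23, 10²≡13, 11²≡5, 12²≡28, 13²≡24, 14²≡22 (mod 29).
The residues are {1, 4, 5, 6, 7, 9, 13, 16, 20, 22, 23, 24, 25, 28}; the non-residues are the remaining 14 nonzero classes.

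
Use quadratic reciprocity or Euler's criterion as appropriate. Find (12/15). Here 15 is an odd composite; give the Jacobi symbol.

0

Pull out 2^2: since 15 ≡ 7 (mod 8), (2/15) = +1, so (2/15)^2 = +1.
Reciprocity: 3 ≡ 3 and 15 ≡ 3 (mod 4), so (3/15) = −(15/3).
Reduce top mod 3: now compute (0/3).
Top reduces to 0: gcd > 1, so the symbol is 0.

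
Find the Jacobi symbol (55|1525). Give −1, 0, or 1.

0

Reciprocity: 55 ≡ 3 and 1525 ≡ 1 (mod 4), so (55/1525) = +(1525/55).
Reduce top mod 55: now compute (40/55).
Pull out 2^3: since 55 ≡ 7 (mod 8), (2/55) = +1, so (2/55)^3 = +1.
Reciprocity: 5 ≡ 1 and 55 ≡ 3 (mod 4), so (5/55) = +(55/5).
Reduce top mod 5: now compute (0/5).
Top reduces to 0: gcd > 1, so the symbol is 0.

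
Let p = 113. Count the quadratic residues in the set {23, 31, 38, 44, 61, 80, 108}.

3

(23/113) = -1 → non-residue.
(31/113) = +1 → QR.
(38/113) = -1 → non-residue.
(44/113) = +1 → QR.
(61/113) = +1 → QR.
(80/113) = -1 → non-residue.
(108/113) = -1 → non-residue.
Total quadratic residues among the 7: 3.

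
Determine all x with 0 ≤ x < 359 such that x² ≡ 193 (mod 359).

158, 201

Since 359 ≡ 3 (mod 4), a square root of 193 is 193^((359+1)/4) = 193^90 mod 359.
Repeated squaring: 193^2≡272, 193^4≡30, 193^8≡182, 193^16≡96, 193^32≡241, 193^64≡282 (mod 359).
193^90 = 193^(64+16+8+2) ≡ 158 (mod 359).
Check: 158² = 24964 ≡ 193 (mod 359). The two roots are 158 and 201.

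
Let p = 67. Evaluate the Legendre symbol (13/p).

-1

Reciprocity: 13 ≡ 1 and 67 ≡ 3 (mod 4), so (13/67) = +(67/13).
Reduce top mod 13: now compute (2/13).
Pull out 2: since 13 ≡ 5 (mod 8), (2/13) = -1.
Reached (1/13) = 1. Collecting the sign flips along the way, the symbol is -1.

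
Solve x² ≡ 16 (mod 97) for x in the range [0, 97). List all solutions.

97 ≡ 1 (mod 4), so we find a root by search.
Trying successive values, 4² = 16 ≡ 16 (mod 97). The other root is 97 − 4 = 93.

4, 93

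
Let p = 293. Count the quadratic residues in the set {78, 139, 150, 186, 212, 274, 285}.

(78/293) = -1 → non-residue.
(139/293) = -1 → non-residue.
(150/293) = +1 → QR.
(186/293) = +1 → QR.
(212/293) = +1 → QR.
(274/293) = -1 → non-residue.
(285/293) = -1 → non-residue.
Total quadratic residues among the 7: 3.

3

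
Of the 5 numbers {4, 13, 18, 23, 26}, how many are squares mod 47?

2

(4/47) = +1 → QR.
(13/47) = -1 → non-residue.
(18/47) = +1 → QR.
(23/47) = -1 → non-residue.
(26/47) = -1 → non-residue.
Total quadratic residues among the 5: 2.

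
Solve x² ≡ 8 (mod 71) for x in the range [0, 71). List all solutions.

24, 47

Since 71 ≡ 3 (mod 4), a square root of 8 is 8^((71+1)/4) = 8^18 mod 71.
Repeated squaring: 8^2≡64, 8^4≡49, 8^8≡58, 8^16≡27 (mod 71).
8^18 = 8^(16+2) ≡ 24 (mod 71).
Check: 24² = 576 ≡ 8 (mod 71). The two roots are 24 and 47.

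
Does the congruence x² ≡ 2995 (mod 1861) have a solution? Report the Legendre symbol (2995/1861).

First reduce: 2995 ≡ 1134 (mod 1861).
Pull out 2: since 1861 ≡ 5 (mod 8), (2/1861) = -1.
Reciprocity: 567 ≡ 3 and 1861 ≡ 1 (mod 4), so (567/1861) = +(1861/567).
Reduce top mod 567: now compute (160/567).
Pull out 2^5: since 567 ≡ 7 (mod 8), (2/567) = +1, so (2/567)^5 = +1.
Reciprocity: 5 ≡ 1 and 567 ≡ 3 (mod 4), so (5/567) = +(567/5).
Reduce top mod 5: now compute (2/5).
Pull out 2: since 5 ≡ 5 (mod 8), (2/5) = -1.
Reached (1/5) = 1. Collecting the sign flips along the way, the symbol is +1.

1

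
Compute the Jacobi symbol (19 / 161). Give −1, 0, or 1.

1

Reciprocity: 19 ≡ 3 and 161 ≡ 1 (mod 4), so (19/161) = +(161/19).
Reduce top mod 19: now compute (9/19).
Reciprocity: 9 ≡ 1 and 19 ≡ 3 (mod 4), so (9/19) = +(19/9).
Reduce top mod 9: now compute (1/9).
Reached (1/9) = 1. Collecting the sign flips along the way, the symbol is +1.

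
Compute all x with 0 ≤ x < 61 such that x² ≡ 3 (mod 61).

8, 53

61 ≡ 1 (mod 4), so we find a root by search.
Trying successive values, 8² = 64 ≡ 3 (mod 61). The other root is 61 − 8 = 53.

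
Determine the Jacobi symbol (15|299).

1

Reciprocity: 15 ≡ 3 and 299 ≡ 3 (mod 4), so (15/299) = −(299/15).
Reduce top mod 15: now compute (14/15).
Pull out 2: since 15 ≡ 7 (mod 8), (2/15) = +1.
Reciprocity: 7 ≡ 3 and 15 ≡ 3 (mod 4), so (7/15) = −(15/7).
Reduce top mod 7: now compute (1/7).
Reached (1/7) = 1. Collecting the sign flips along the way, the symbol is +1.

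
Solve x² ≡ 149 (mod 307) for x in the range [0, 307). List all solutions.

Since 307 ≡ 3 (mod 4), a square root of 149 is 149^((307+1)/4) = 149^77 mod 307.
Repeated squaring: 149^2≡97, 149^4≡199, 149^8≡305, 149^16≡4, 149^32≡16, 149^64≡256 (mod 307).
149^77 = 149^(64+8+4+1) ≡ 145 (mod 307).
Check: 145² = 21025 ≡ 149 (mod 307). The two roots are 145 and 162.

145, 162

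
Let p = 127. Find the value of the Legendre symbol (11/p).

1

Euler's criterion: (11/127) ≡ 11^63 (mod 127).
11^2 ≡ 121 (mod 127)
11^4 ≡ 36 (mod 127)
11^8 ≡ 26 (mod 127)
11^16 ≡ 41 (mod 127)
11^32 ≡ 30 (mod 127)
11^63 = 11^(32+16+8+4+2+1) ≡ 1 (mod 127).
Result is 1, so (11/127) = 1.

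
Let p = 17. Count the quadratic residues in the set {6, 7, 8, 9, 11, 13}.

(6/17) = -1 → non-residue.
(7/17) = -1 → non-residue.
(8/17) = +1 → QR.
(9/17) = +1 → QR.
(11/17) = -1 → non-residue.
(13/17) = +1 → QR.
Total quadratic residues among the 6: 3.

3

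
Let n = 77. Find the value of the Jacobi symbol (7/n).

0

Reciprocity: 7 ≡ 3 and 77 ≡ 1 (mod 4), so (7/77) = +(77/7).
Reduce top mod 7: now compute (0/7).
Top reduces to 0: gcd > 1, so the symbol is 0.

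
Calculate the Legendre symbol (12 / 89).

-1

Euler's criterion: (12/89) ≡ 12^44 (mod 89).
12^2 ≡ 55 (mod 89)
12^4 ≡ 88 (mod 89)
12^8 ≡ 1 (mod 89)
12^16 ≡ 1 (mod 89)
12^32 ≡ 1 (mod 89)
12^44 = 12^(32+8+4) ≡ 88 (mod 89).
Result is 88 ≡ −1, so (12/89) = −1.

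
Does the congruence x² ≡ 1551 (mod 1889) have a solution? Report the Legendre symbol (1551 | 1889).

1

Reciprocity: 1551 ≡ 3 and 1889 ≡ 1 (mod 4), so (1551/1889) = +(1889/1551).
Reduce top mod 1551: now compute (338/1551).
Pull out 2: since 1551 ≡ 7 (mod 8), (2/1551) = +1.
Reciprocity: 169 ≡ 1 and 1551 ≡ 3 (mod 4), so (169/1551) = +(1551/169).
Reduce top mod 169: now compute (30/169).
Pull out 2: since 169 ≡ 1 (mod 8), (2/169) = +1.
Reciprocity: 15 ≡ 3 and 169 ≡ 1 (mod 4), so (15/169) = +(169/15).
Reduce top mod 15: now compute (4/15).
Pull out 2^2: since 15 ≡ 7 (mod 8), (2/15) = +1, so (2/15)^2 = +1.
Reached (1/15) = 1. Collecting the sign flips along the way, the symbol is +1.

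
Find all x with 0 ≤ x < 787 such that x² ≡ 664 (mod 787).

55, 732

Since 787 ≡ 3 (mod 4), a square root of 664 is 664^((787+1)/4) = 664^197 mod 787.
Repeated squaring: 664^2≡176, 664^4≡283, 664^8≡602, 664^16≡384, 664^32≡287, 664^64≡521, 664^128≡713 (mod 787).
664^197 = 664^(128+64+4+1) ≡ 732 (mod 787).
Check: 732² = 535824 ≡ 664 (mod 787). The two roots are 55 and 732.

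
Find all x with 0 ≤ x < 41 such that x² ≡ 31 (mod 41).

41 ≡ 1 (mod 4), so we find a root by search.
Trying successive values, 20² = 400 ≡ 31 (mod 41). The other root is 41 − 20 = 21.

20, 21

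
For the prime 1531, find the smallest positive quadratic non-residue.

2

(2/1531) = −1, so 2 is the smallest positive non-residue mod 1531.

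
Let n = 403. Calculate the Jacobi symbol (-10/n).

First reduce: -10 ≡ 393 (mod 403).
Reciprocity: 393 ≡ 1 and 403 ≡ 3 (mod 4), so (393/403) = +(403/393).
Reduce top mod 393: now compute (10/393).
Pull out 2: since 393 ≡ 1 (mod 8), (2/393) = +1.
Reciprocity: 5 ≡ 1 and 393 ≡ 1 (mod 4), so (5/393) = +(393/5).
Reduce top mod 5: now compute (3/5).
Reciprocity: 3 ≡ 3 and 5 ≡ 1 (mod 4), so (3/5) = +(5/3).
Reduce top mod 3: now compute (2/3).
Pull out 2: since 3 ≡ 3 (mod 8), (2/3) = -1.
Reached (1/3) = 1. Collecting the sign flips along the way, the symbol is -1.

-1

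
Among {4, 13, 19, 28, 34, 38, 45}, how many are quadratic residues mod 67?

(4/67) = +1 → QR.
(13/67) = -1 → non-residue.
(19/67) = +1 → QR.
(28/67) = -1 → non-residue.
(34/67) = -1 → non-residue.
(38/67) = -1 → non-residue.
(45/67) = -1 → non-residue.
Total quadratic residues among the 7: 2.

2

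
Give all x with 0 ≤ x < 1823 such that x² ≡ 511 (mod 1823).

107, 1716

Since 1823 ≡ 3 (mod 4), a square root of 511 is 511^((1823+1)/4) = 511^456 mod 1823.
Repeated squaring: 511^2≡432, 511^4≡678, 511^8≡288, 511^16≡909, 511^32≡462, 511^64≡153, 511^128≡1533, 511^256≡242 (mod 1823).
511^456 = 511^(256+128+64+8) ≡ 1716 (mod 1823).
Check: 1716² = 2944656 ≡ 511 (mod 1823). The two roots are 107 and 1716.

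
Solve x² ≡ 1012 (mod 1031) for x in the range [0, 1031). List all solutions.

296, 735

Since 1031 ≡ 3 (mod 4), a square root of 1012 is 1012^((1031+1)/4) = 1012^258 mod 1031.
Repeated squaring: 1012^2≡361, 1012^4≡415, 1012^8≡48, 1012^16≡242, 1012^32≡828, 1012^64≡1000, 1012^128≡961, 1012^256≡776 (mod 1031).
1012^258 = 1012^(256+2) ≡ 735 (mod 1031).
Check: 735² = 540225 ≡ 1012 (mod 1031). The two roots are 296 and 735.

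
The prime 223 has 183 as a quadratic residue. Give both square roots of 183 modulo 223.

Since 223 ≡ 3 (mod 4), a square root of 183 is 183^((223+1)/4) = 183^56 mod 223.
Repeated squaring: 183^2≡39, 183^4≡183, 183^8≡39, 183^16≡183, 183^32≡39 (mod 223).
183^56 = 183^(32+16+8) ≡ 39 (mod 223).
Check: 39² = 1521 ≡ 183 (mod 223). The two roots are 39 and 184.

39, 184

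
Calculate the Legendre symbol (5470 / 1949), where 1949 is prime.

First reduce: 5470 ≡ 1572 (mod 1949).
Pull out 2^2: since 1949 ≡ 5 (mod 8), (2/1949) = -1, so (2/1949)^2 = +1.
Reciprocity: 393 ≡ 1 and 1949 ≡ 1 (mod 4), so (393/1949) = +(1949/393).
Reduce top mod 393: now compute (377/393).
Reciprocity: 377 ≡ 1 and 393 ≡ 1 (mod 4), so (377/393) = +(393/377).
Reduce top mod 377: now compute (16/377).
Pull out 2^4: since 377 ≡ 1 (mod 8), (2/377) = +1, so (2/377)^4 = +1.
Reached (1/377) = 1. Collecting the sign flips along the way, the symbol is +1.

1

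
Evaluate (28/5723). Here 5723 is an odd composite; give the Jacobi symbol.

-1

Pull out 2^2: since 5723 ≡ 3 (mod 8), (2/5723) = -1, so (2/5723)^2 = +1.
Reciprocity: 7 ≡ 3 and 5723 ≡ 3 (mod 4), so (7/5723) = −(5723/7).
Reduce top mod 7: now compute (4/7).
Pull out 2^2: since 7 ≡ 7 (mod 8), (2/7) = +1, so (2/7)^2 = +1.
Reached (1/7) = 1. Collecting the sign flips along the way, the symbol is -1.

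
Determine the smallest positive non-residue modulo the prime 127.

(2/127) = +1, so 2 is a residue.
(3/127) = −1, so 3 is the smallest positive non-residue mod 127.

3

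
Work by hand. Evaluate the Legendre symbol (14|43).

1

Euler's criterion: (14/43) ≡ 14^21 (mod 43).
14^2 ≡ 24 (mod 43)
14^4 ≡ 17 (mod 43)
14^8 ≡ 31 (mod 43)
14^16 ≡ 15 (mod 43)
14^21 = 14^(16+4+1) ≡ 1 (mod 43).
Result is 1, so (14/43) = 1.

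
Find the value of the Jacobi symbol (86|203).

Pull out 2: since 203 ≡ 3 (mod 8), (2/203) = -1.
Reciprocity: 43 ≡ 3 and 203 ≡ 3 (mod 4), so (43/203) = −(203/43).
Reduce top mod 43: now compute (31/43).
Reciprocity: 31 ≡ 3 and 43 ≡ 3 (mod 4), so (31/43) = −(43/31).
Reduce top mod 31: now compute (12/31).
Pull out 2^2: since 31 ≡ 7 (mod 8), (2/31) = +1, so (2/31)^2 = +1.
Reciprocity: 3 ≡ 3 and 31 ≡ 3 (mod 4), so (3/31) = −(31/3).
Reduce top mod 3: now compute (1/3).
Reached (1/3) = 1. Collecting the sign flips along the way, the symbol is +1.

1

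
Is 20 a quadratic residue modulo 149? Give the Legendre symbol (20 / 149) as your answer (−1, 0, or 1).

1

Pull out 2^2: since 149 ≡ 5 (mod 8), (2/149) = -1, so (2/149)^2 = +1.
Reciprocity: 5 ≡ 1 and 149 ≡ 1 (mod 4), so (5/149) = +(149/5).
Reduce top mod 5: now compute (4/5).
Pull out 2^2: since 5 ≡ 5 (mod 8), (2/5) = -1, so (2/5)^2 = +1.
Reached (1/5) = 1. Collecting the sign flips along the way, the symbol is +1.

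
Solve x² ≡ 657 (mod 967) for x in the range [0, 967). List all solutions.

127, 840

Since 967 ≡ 3 (mod 4), a square root of 657 is 657^((967+1)/4) = 657^242 mod 967.
Repeated squaring: 657^2≡367, 657^4≡276, 657^8≡750, 657^16≡673, 657^32≡373, 657^64≡848, 657^128≡623 (mod 967).
657^242 = 657^(128+64+32+16+2) ≡ 127 (mod 967).
Check: 127² = 16129 ≡ 657 (mod 967). The two roots are 127 and 840.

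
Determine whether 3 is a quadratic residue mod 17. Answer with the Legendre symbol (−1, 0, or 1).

Euler's criterion: (3/17) ≡ 3^8 (mod 17).
3^2 ≡ 9 (mod 17)
3^4 ≡ 13 (mod 17)
3^8 ≡ 16 (mod 17)
3^8 = 3^(8) ≡ 16 (mod 17).
Result is 16 ≡ −1, so (3/17) = −1.

-1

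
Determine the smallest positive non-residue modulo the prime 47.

(2/47) = +1, so 2 is a residue.
(3/47) = +1, so 3 is a residue.
(4/47) = +1, so 4 is a residue.
(5/47) = −1, so 5 is the smallest positive non-residue mod 47.

5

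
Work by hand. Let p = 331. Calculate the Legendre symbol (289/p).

1

Reciprocity: 289 ≡ 1 and 331 ≡ 3 (mod 4), so (289/331) = +(331/289).
Reduce top mod 289: now compute (42/289).
Pull out 2: since 289 ≡ 1 (mod 8), (2/289) = +1.
Reciprocity: 21 ≡ 1 and 289 ≡ 1 (mod 4), so (21/289) = +(289/21).
Reduce top mod 21: now compute (16/21).
Pull out 2^4: since 21 ≡ 5 (mod 8), (2/21) = -1, so (2/21)^4 = +1.
Reached (1/21) = 1. Collecting the sign flips along the way, the symbol is +1.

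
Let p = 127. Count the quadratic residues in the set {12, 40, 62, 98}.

(12/127) = -1 → non-residue.
(40/127) = -1 → non-residue.
(62/127) = +1 → QR.
(98/127) = +1 → QR.
Total quadratic residues among the 4: 2.

2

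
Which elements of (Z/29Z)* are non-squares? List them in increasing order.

Square k = 1,…,14 (k and 29−k give the same square):
1²=1, 2²=4, 3²=9, 4²=16, 5²=25, 6²≡7, 7²≡20, 8²≡6, 9²≡23, 10²≡13, 11²≡5, 12²≡28, 13²≡24, 14²≡22 (mod 29).
The residues are {1, 4, 5, 6, 7, 9, 13, 16, 20, 22, 23, 24, 25, 28}; the non-residues are the remaining 14 nonzero classes.

2,3,8,10,11,12,14,15,17,18,19,21,26,27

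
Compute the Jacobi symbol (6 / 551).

Pull out 2: since 551 ≡ 7 (mod 8), (2/551) = +1.
Reciprocity: 3 ≡ 3 and 551 ≡ 3 (mod 4), so (3/551) = −(551/3).
Reduce top mod 3: now compute (2/3).
Pull out 2: since 3 ≡ 3 (mod 8), (2/3) = -1.
Reached (1/3) = 1. Collecting the sign flips along the way, the symbol is +1.

1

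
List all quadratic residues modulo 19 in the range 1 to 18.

Square k = 1,…,9 (k and 19−k give the same square):
1²=1, 2²=4, 3²=9, 4²=16, 5²≡6, 6²≡17, 7²≡11, 8²≡7, 9²≡5 (mod 19).
So the quadratic residues mod 19 are {1, 4, 5, 6, 7, 9, 11, 16, 17}.

1,4,5,6,7,9,11,16,17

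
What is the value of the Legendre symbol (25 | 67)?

Euler's criterion: (25/67) ≡ 25^33 (mod 67).
25^2 ≡ 22 (mod 67)
25^4 ≡ 15 (mod 67)
25^8 ≡ 24 (mod 67)
25^16 ≡ 40 (mod 67)
25^32 ≡ 59 (mod 67)
25^33 = 25^(32+1) ≡ 1 (mod 67).
Result is 1, so (25/67) = 1.

1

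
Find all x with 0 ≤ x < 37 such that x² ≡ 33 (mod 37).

37 ≡ 1 (mod 4), so we find a root by search.
Trying successive values, 12² = 144 ≡ 33 (mod 37). The other root is 37 − 12 = 25.

12, 25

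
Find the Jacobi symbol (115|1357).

0

Reciprocity: 115 ≡ 3 and 1357 ≡ 1 (mod 4), so (115/1357) = +(1357/115).
Reduce top mod 115: now compute (92/115).
Pull out 2^2: since 115 ≡ 3 (mod 8), (2/115) = -1, so (2/115)^2 = +1.
Reciprocity: 23 ≡ 3 and 115 ≡ 3 (mod 4), so (23/115) = −(115/23).
Reduce top mod 23: now compute (0/23).
Top reduces to 0: gcd > 1, so the symbol is 0.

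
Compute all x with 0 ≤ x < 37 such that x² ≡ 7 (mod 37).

37 ≡ 1 (mod 4), so we find a root by search.
Trying successive values, 9² = 81 ≡ 7 (mod 37). The other root is 37 − 9 = 28.

9, 28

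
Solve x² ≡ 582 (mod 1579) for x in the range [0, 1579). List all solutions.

657, 922

Since 1579 ≡ 3 (mod 4), a square root of 582 is 582^((1579+1)/4) = 582^395 mod 1579.
Repeated squaring: 582^2≡818, 582^4≡1207, 582^8≡1011, 582^16≡508, 582^32≡687, 582^64≡1427, 582^128≡998, 582^256≡1234 (mod 1579).
582^395 = 582^(256+128+8+2+1) ≡ 657 (mod 1579).
Check: 657² = 431649 ≡ 582 (mod 1579). The two roots are 657 and 922.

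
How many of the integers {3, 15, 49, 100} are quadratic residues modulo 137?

3

(3/137) = -1 → non-residue.
(15/137) = +1 → QR.
(49/137) = +1 → QR.
(100/137) = +1 → QR.
Total quadratic residues among the 4: 3.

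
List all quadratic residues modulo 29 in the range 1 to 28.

Square k = 1,…,14 (k and 29−k give the same square):
1²=1, 2²=4, 3²=9, 4²=16, 5²=25, 6²≡7, 7²≡20, 8²≡6, 9²≡23, 10²≡13, 11²≡5, 12²≡28, 13²≡24, 14²≡22 (mod 29).
So the quadratic residues mod 29 are {1, 4, 5, 6, 7, 9, 13, 16, 20, 22, 23, 24, 25, 28}.

1 4 5 6 7 9 13 16 20 22 23 24 25 28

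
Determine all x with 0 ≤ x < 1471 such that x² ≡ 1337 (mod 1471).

Since 1471 ≡ 3 (mod 4), a square root of 1337 is 1337^((1471+1)/4) = 1337^368 mod 1471.
Repeated squaring: 1337^2≡304, 1337^4≡1214, 1337^8≡1325, 1337^16≡722, 1337^32≡550, 1337^64≡945, 1337^128≡128, 1337^256≡203 (mod 1471).
1337^368 = 1337^(256+64+32+16) ≡ 309 (mod 1471).
Check: 309² = 95481 ≡ 1337 (mod 1471). The two roots are 309 and 1162.

309, 1162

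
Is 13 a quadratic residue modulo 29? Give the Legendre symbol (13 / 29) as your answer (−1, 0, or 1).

Euler's criterion: (13/29) ≡ 13^14 (mod 29).
13^2 ≡ 24 (mod 29)
13^4 ≡ 25 (mod 29)
13^8 ≡ 16 (mod 29)
13^14 = 13^(8+4+2) ≡ 1 (mod 29).
Result is 1, so (13/29) = 1.

1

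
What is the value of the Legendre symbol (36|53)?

1

Pull out 2^2: since 53 ≡ 5 (mod 8), (2/53) = -1, so (2/53)^2 = +1.
Reciprocity: 9 ≡ 1 and 53 ≡ 1 (mod 4), so (9/53) = +(53/9).
Reduce top mod 9: now compute (8/9).
Pull out 2^3: since 9 ≡ 1 (mod 8), (2/9) = +1, so (2/9)^3 = +1.
Reached (1/9) = 1. Collecting the sign flips along the way, the symbol is +1.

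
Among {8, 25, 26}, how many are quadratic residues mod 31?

(8/31) = +1 → QR.
(25/31) = +1 → QR.
(26/31) = -1 → non-residue.
Total quadratic residues among the 3: 2.

2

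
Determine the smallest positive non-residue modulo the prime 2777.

(2/2777) = +1, so 2 is a residue.
(3/2777) = −1, so 3 is the smallest positive non-residue mod 2777.

3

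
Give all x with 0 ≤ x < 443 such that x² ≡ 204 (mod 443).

Since 443 ≡ 3 (mod 4), a square root of 204 is 204^((443+1)/4) = 204^111 mod 443.
Repeated squaring: 204^2≡417, 204^4≡233, 204^8≡243, 204^16≡130, 204^32≡66, 204^64≡369 (mod 443).
204^111 = 204^(64+32+8+4+2+1) ≡ 145 (mod 443).
Check: 145² = 21025 ≡ 204 (mod 443). The two roots are 145 and 298.

145, 298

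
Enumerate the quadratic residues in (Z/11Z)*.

1,3,4,5,9

Square k = 1,…,5 (k and 11−k give the same square):
1²=1, 2²=4, 3²=9, 4²≡5, 5²≡3 (mod 11).
So the quadratic residues mod 11 are {1, 3, 4, 5, 9}.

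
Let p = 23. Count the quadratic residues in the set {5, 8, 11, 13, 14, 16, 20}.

3

(5/23) = -1 → non-residue.
(8/23) = +1 → QR.
(11/23) = -1 → non-residue.
(13/23) = +1 → QR.
(14/23) = -1 → non-residue.
(16/23) = +1 → QR.
(20/23) = -1 → non-residue.
Total quadratic residues among the 7: 3.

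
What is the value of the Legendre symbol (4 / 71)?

Euler's criterion: (4/71) ≡ 4^35 (mod 71).
4^2 ≡ 16 (mod 71)
4^4 ≡ 43 (mod 71)
4^8 ≡ 3 (mod 71)
4^16 ≡ 9 (mod 71)
4^32 ≡ 10 (mod 71)
4^35 = 4^(32+2+1) ≡ 1 (mod 71).
Result is 1, so (4/71) = 1.

1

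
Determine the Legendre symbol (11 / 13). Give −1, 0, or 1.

-1

Euler's criterion: (11/13) ≡ 11^6 (mod 13).
11^2 ≡ 4 (mod 13)
11^4 ≡ 3 (mod 13)
11^6 = 11^(4+2) ≡ 12 (mod 13).
Result is 12 ≡ −1, so (11/13) = −1.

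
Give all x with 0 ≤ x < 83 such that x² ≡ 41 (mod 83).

Since 83 ≡ 3 (mod 4), a square root of 41 is 41^((83+1)/4) = 41^21 mod 83.
Repeated squaring: 41^2≡21, 41^4≡26, 41^8≡12, 41^16≡61 (mod 83).
41^21 = 41^(16+4+1) ≡ 37 (mod 83).
Check: 37² = 1369 ≡ 41 (mod 83). The two roots are 37 and 46.

37, 46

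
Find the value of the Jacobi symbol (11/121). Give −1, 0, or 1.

Reciprocity: 11 ≡ 3 and 121 ≡ 1 (mod 4), so (11/121) = +(121/11).
Reduce top mod 11: now compute (0/11).
Top reduces to 0: gcd > 1, so the symbol is 0.

0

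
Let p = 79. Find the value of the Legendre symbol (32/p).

1

Pull out 2^5: since 79 ≡ 7 (mod 8), (2/79) = +1, so (2/79)^5 = +1.
Reached (1/79) = 1. Collecting the sign flips along the way, the symbol is +1.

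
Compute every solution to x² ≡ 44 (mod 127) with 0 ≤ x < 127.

Since 127 ≡ 3 (mod 4), a square root of 44 is 44^((127+1)/4) = 44^32 mod 127.
Repeated squaring: 44^2≡31, 44^4≡72, 44^8≡104, 44^16≡21, 44^32≡60 (mod 127).
44^32 = 44^(32) ≡ 60 (mod 127).
Check: 60² = 3600 ≡ 44 (mod 127). The two roots are 60 and 67.

60, 67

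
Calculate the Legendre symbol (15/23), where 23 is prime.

Reciprocity: 15 ≡ 3 and 23 ≡ 3 (mod 4), so (15/23) = −(23/15).
Reduce top mod 15: now compute (8/15).
Pull out 2^3: since 15 ≡ 7 (mod 8), (2/15) = +1, so (2/15)^3 = +1.
Reached (1/15) = 1. Collecting the sign flips along the way, the symbol is -1.

-1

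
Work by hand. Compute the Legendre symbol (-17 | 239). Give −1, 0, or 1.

Euler's criterion: (-17/239) ≡ 222^119 (mod 239).
222^2 ≡ 50 (mod 239)
222^4 ≡ 110 (mod 239)
222^8 ≡ 150 (mod 239)
222^16 ≡ 34 (mod 239)
222^32 ≡ 200 (mod 239)
222^64 ≡ 87 (mod 239)
222^119 = 222^(64+32+16+4+2+1) ≡ 238 (mod 239).
Result is 238 ≡ −1, so (-17/239) = −1.

-1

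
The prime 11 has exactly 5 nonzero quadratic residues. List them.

1,3,4,5,9

Square k = 1,…,5 (k and 11−k give the same square):
1²=1, 2²=4, 3²=9, 4²≡5, 5²≡3 (mod 11).
So the quadratic residues mod 11 are {1, 3, 4, 5, 9}.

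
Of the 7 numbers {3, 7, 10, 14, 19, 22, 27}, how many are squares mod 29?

(3/29) = -1 → non-residue.
(7/29) = +1 → QR.
(10/29) = -1 → non-residue.
(14/29) = -1 → non-residue.
(19/29) = -1 → non-residue.
(22/29) = +1 → QR.
(27/29) = -1 → non-residue.
Total quadratic residues among the 7: 2.

2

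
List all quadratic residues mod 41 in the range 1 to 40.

1 2 4 5 8 9 10 16 18 20 21 23 25 31 32 33 36 37 39 40

Square k = 1,…,20 (k and 41−k give the same square):
1²=1, 2²=4, 3²=9, 4²=16, 5²=25, 6²=36, 7²≡8, 8²≡23, 9²≡40, 10²≡18, 11²≡39, 12²≡21, 13²≡5, 14²≡32, 15²≡20, 16²≡10, 17²≡2, 18²≡37, 19²≡33, 20²≡31 (mod 41).
So the quadratic residues mod 41 are {1, 2, 4, 5, 8, 9, 10, 16, 18, 20, 21, 23, 25, 31, 32, 33, 36, 37, 39, 40}.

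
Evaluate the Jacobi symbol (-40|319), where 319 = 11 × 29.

First reduce: -40 ≡ 279 (mod 319).
Reciprocity: 279 ≡ 3 and 319 ≡ 3 (mod 4), so (279/319) = −(319/279).
Reduce top mod 279: now compute (40/279).
Pull out 2^3: since 279 ≡ 7 (mod 8), (2/279) = +1, so (2/279)^3 = +1.
Reciprocity: 5 ≡ 1 and 279 ≡ 3 (mod 4), so (5/279) = +(279/5).
Reduce top mod 5: now compute (4/5).
Pull out 2^2: since 5 ≡ 5 (mod 8), (2/5) = -1, so (2/5)^2 = +1.
Reached (1/5) = 1. Collecting the sign flips along the way, the symbol is -1.

-1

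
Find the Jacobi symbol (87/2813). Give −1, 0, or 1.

Reciprocity: 87 ≡ 3 and 2813 ≡ 1 (mod 4), so (87/2813) = +(2813/87).
Reduce top mod 87: now compute (29/87).
Reciprocity: 29 ≡ 1 and 87 ≡ 3 (mod 4), so (29/87) = +(87/29).
Reduce top mod 29: now compute (0/29).
Top reduces to 0: gcd > 1, so the symbol is 0.

0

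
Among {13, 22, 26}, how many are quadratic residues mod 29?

(13/29) = +1 → QR.
(22/29) = +1 → QR.
(26/29) = -1 → non-residue.
Total quadratic residues among the 3: 2.

2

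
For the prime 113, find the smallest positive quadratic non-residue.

3

(2/113) = +1, so 2 is a residue.
(3/113) = −1, so 3 is the smallest positive non-residue mod 113.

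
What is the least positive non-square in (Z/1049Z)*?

3

(2/1049) = +1, so 2 is a residue.
(3/1049) = −1, so 3 is the smallest positive non-residue mod 1049.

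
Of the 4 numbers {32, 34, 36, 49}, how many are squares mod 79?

(32/79) = +1 → QR.
(34/79) = -1 → non-residue.
(36/79) = +1 → QR.
(49/79) = +1 → QR.
Total quadratic residues among the 4: 3.

3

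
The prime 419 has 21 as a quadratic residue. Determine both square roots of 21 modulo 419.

46, 373

Since 419 ≡ 3 (mod 4), a square root of 21 is 21^((419+1)/4) = 21^105 mod 419.
Repeated squaring: 21^2≡22, 21^4≡65, 21^8≡35, 21^16≡387, 21^32≡186, 21^64≡238 (mod 419).
21^105 = 21^(64+32+8+1) ≡ 373 (mod 419).
Check: 373² = 139129 ≡ 21 (mod 419). The two roots are 46 and 373.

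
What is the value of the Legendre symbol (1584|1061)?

Euler's criterion: (1584/1061) ≡ 523^530 (mod 1061).
523^2 ≡ 852 (mod 1061)
523^4 ≡ 180 (mod 1061)
523^8 ≡ 570 (mod 1061)
523^16 ≡ 234 (mod 1061)
523^32 ≡ 645 (mod 1061)
523^64 ≡ 113 (mod 1061)
523^128 ≡ 37 (mod 1061)
523^256 ≡ 308 (mod 1061)
523^512 ≡ 435 (mod 1061)
523^530 = 523^(512+16+2) ≡ 1 (mod 1061).
Result is 1, so (1584/1061) = 1.

1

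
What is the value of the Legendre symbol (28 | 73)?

-1

Euler's criterion: (28/73) ≡ 28^36 (mod 73).
28^2 ≡ 54 (mod 73)
28^4 ≡ 69 (mod 73)
28^8 ≡ 16 (mod 73)
28^16 ≡ 37 (mod 73)
28^32 ≡ 55 (mod 73)
28^36 = 28^(32+4) ≡ 72 (mod 73).
Result is 72 ≡ −1, so (28/73) = −1.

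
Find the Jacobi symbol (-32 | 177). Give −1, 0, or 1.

1

First reduce: -32 ≡ 145 (mod 177).
Reciprocity: 145 ≡ 1 and 177 ≡ 1 (mod 4), so (145/177) = +(177/145).
Reduce top mod 145: now compute (32/145).
Pull out 2^5: since 145 ≡ 1 (mod 8), (2/145) = +1, so (2/145)^5 = +1.
Reached (1/145) = 1. Collecting the sign flips along the way, the symbol is +1.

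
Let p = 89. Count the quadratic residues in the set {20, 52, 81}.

2

(20/89) = +1 → QR.
(52/89) = -1 → non-residue.
(81/89) = +1 → QR.
Total quadratic residues among the 3: 2.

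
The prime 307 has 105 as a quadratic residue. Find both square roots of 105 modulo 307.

64, 243

Since 307 ≡ 3 (mod 4), a square root of 105 is 105^((307+1)/4) = 105^77 mod 307.
Repeated squaring: 105^2≡280, 105^4≡115, 105^8≡24, 105^16≡269, 105^32≡216, 105^64≡299 (mod 307).
105^77 = 105^(64+8+4+1) ≡ 64 (mod 307).
Check: 64² = 4096 ≡ 105 (mod 307). The two roots are 64 and 243.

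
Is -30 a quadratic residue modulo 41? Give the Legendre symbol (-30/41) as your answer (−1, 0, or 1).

First reduce: -30 ≡ 11 (mod 41).
Reciprocity: 11 ≡ 3 and 41 ≡ 1 (mod 4), so (11/41) = +(41/11).
Reduce top mod 11: now compute (8/11).
Pull out 2^3: since 11 ≡ 3 (mod 8), (2/11) = -1, so (2/11)^3 = -1.
Reached (1/11) = 1. Collecting the sign flips along the way, the symbol is -1.

-1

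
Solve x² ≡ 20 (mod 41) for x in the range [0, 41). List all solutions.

15, 26

41 ≡ 1 (mod 4), so we find a root by search.
Trying successive values, 15² = 225 ≡ 20 (mod 41). The other root is 41 − 15 = 26.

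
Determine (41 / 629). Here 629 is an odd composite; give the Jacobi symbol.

Reciprocity: 41 ≡ 1 and 629 ≡ 1 (mod 4), so (41/629) = +(629/41).
Reduce top mod 41: now compute (14/41).
Pull out 2: since 41 ≡ 1 (mod 8), (2/41) = +1.
Reciprocity: 7 ≡ 3 and 41 ≡ 1 (mod 4), so (7/41) = +(41/7).
Reduce top mod 7: now compute (6/7).
Pull out 2: since 7 ≡ 7 (mod 8), (2/7) = +1.
Reciprocity: 3 ≡ 3 and 7 ≡ 3 (mod 4), so (3/7) = −(7/3).
Reduce top mod 3: now compute (1/3).
Reached (1/3) = 1. Collecting the sign flips along the way, the symbol is -1.

-1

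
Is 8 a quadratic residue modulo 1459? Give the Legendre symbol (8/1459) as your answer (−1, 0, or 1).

Pull out 2^3: since 1459 ≡ 3 (mod 8), (2/1459) = -1, so (2/1459)^3 = -1.
Reached (1/1459) = 1. Collecting the sign flips along the way, the symbol is -1.

-1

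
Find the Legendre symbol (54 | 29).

First reduce: 54 ≡ 25 (mod 29).
Reciprocity: 25 ≡ 1 and 29 ≡ 1 (mod 4), so (25/29) = +(29/25).
Reduce top mod 25: now compute (4/25).
Pull out 2^2: since 25 ≡ 1 (mod 8), (2/25) = +1, so (2/25)^2 = +1.
Reached (1/25) = 1. Collecting the sign flips along the way, the symbol is +1.

1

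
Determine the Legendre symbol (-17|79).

First reduce: -17 ≡ 62 (mod 79).
Pull out 2: since 79 ≡ 7 (mod 8), (2/79) = +1.
Reciprocity: 31 ≡ 3 and 79 ≡ 3 (mod 4), so (31/79) = −(79/31).
Reduce top mod 31: now compute (17/31).
Reciprocity: 17 ≡ 1 and 31 ≡ 3 (mod 4), so (17/31) = +(31/17).
Reduce top mod 17: now compute (14/17).
Pull out 2: since 17 ≡ 1 (mod 8), (2/17) = +1.
Reciprocity: 7 ≡ 3 and 17 ≡ 1 (mod 4), so (7/17) = +(17/7).
Reduce top mod 7: now compute (3/7).
Reciprocity: 3 ≡ 3 and 7 ≡ 3 (mod 4), so (3/7) = −(7/3).
Reduce top mod 3: now compute (1/3).
Reached (1/3) = 1. Collecting the sign flips along the way, the symbol is +1.

1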